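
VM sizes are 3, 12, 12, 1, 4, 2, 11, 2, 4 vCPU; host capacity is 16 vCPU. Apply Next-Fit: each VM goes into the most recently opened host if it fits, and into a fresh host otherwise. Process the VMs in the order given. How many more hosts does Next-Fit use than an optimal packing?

Next-Fit: [3,12] [12,1] [4,2] [11,2] [4] → 5 hosts.
Total size 51 vCPU; any packing needs at least ⌈51/16⌉ = 4 hosts.
An optimal packing achieves that bound: [12,4] [12,4] [11,3,2] [2,1] → 4 hosts.
Excess: 5 − 4 = 1.

1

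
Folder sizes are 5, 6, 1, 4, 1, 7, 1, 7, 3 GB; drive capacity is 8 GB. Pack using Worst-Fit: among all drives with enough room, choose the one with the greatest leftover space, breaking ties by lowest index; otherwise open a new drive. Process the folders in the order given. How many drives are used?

6 drives

Put 5 GB in drive 1; 3 GB remain.
Put 6 GB in drive 2; 2 GB remain.
Put 1 GB in drive 1; 2 GB remain.
Put 4 GB in drive 3; 4 GB remain.
Put 1 GB in drive 3; 3 GB remain.
Put 7 GB in drive 4; 1 GB remain.
Put 1 GB in drive 3; 2 GB remain.
Put 7 GB in drive 5; 1 GB remain.
Put 3 GB in drive 6; 5 GB remain.
Final drives: [5,1] [6] [4,1,1] [7] [7] [3].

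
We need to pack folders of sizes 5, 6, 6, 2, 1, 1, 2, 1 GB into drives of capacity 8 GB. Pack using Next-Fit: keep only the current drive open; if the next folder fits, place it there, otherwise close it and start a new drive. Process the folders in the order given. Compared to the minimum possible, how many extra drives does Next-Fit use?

Next-Fit: [5] [6] [6,2] [1,1,2,1] → 4 drives.
Total size 24 GB; any packing needs at least ⌈24/8⌉ = 3 drives.
An optimal packing achieves that bound: [6,2] [6,2] [5,1,1,1] → 3 drives.
Excess: 4 − 3 = 1.

1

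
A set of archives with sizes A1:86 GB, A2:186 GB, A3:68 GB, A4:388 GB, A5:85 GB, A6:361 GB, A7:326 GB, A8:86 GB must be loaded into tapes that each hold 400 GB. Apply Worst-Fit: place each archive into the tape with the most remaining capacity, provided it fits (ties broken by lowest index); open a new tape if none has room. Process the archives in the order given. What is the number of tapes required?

5

Put A1 (86 GB) in tape 1; 314 GB remain.
Put A2 (186 GB) in tape 1; 128 GB remain.
Put A3 (68 GB) in tape 1; 60 GB remain.
Put A4 (388 GB) in tape 2; 12 GB remain.
Put A5 (85 GB) in tape 3; 315 GB remain.
Put A6 (361 GB) in tape 4; 39 GB remain.
Put A7 (326 GB) in tape 5; 74 GB remain.
Put A8 (86 GB) in tape 3; 229 GB remain.
Final tapes: [86,186,68] [388] [85,86] [361] [326].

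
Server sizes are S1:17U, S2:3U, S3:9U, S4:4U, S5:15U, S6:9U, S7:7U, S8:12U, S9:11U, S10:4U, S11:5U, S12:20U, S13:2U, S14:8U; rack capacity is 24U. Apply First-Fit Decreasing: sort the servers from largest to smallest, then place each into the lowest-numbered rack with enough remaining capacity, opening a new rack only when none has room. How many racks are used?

Sorted descending: 20, 17, 15, 12, 11, 9, 9, 8, 7, 5, 4, 4, 3, 2.
rack 1: place 20U, 4U left
rack 2: place 17U, 7U left
rack 3: place 15U, 9U left
rack 4: place 12U, 12U left
rack 4: place 11U, 1U left
rack 3: place 9U, 0U left
rack 5: place 9U, 15U left
rack 5: place 8U, 7U left
rack 2: place 7U, 0U left
rack 5: place 5U, 2U left
rack 1: place 4U, 0U left
rack 6: place 4U, 20U left
rack 6: place 3U, 17U left
rack 5: place 2U, 0U left
Final racks: [20,4] [17,7] [15,9] [12,11] [9,8,5,2] [4,3].

6 racks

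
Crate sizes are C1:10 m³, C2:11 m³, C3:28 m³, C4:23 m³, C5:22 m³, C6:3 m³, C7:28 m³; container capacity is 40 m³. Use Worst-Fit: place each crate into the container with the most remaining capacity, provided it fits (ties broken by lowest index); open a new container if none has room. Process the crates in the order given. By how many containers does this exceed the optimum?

Worst-Fit: [10,11,3] [28] [23] [22] [28] → 5 containers.
Total size 125 m³; any packing needs at least ⌈125/40⌉ = 4 containers.
An optimal packing achieves that bound: [28,11] [28,10] [23,3] [22] → 4 containers.
Excess: 5 − 4 = 1.

1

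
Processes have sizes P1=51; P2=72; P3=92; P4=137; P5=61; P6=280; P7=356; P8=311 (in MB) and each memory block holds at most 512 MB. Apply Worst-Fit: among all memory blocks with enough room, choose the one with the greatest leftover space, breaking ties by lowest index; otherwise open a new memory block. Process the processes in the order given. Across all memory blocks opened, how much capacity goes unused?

688

memory block 1: place P1 (51 MB), 461 MB left
memory block 1: place P2 (72 MB), 389 MB left
memory block 1: place P3 (92 MB), 297 MB left
memory block 1: place P4 (137 MB), 160 MB left
memory block 1: place P5 (61 MB), 99 MB left
memory block 2: place P6 (280 MB), 232 MB left
memory block 3: place P7 (356 MB), 156 MB left
memory block 4: place P8 (311 MB), 201 MB left
4 memory blocks × 512 MB = 2048 MB; used 1360 MB; unused 688 MB.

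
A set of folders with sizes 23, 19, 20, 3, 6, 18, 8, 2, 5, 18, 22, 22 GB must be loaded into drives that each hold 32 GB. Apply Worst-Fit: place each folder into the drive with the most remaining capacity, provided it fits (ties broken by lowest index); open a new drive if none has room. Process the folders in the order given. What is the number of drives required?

drive 1: place 23 GB, 9 GB left
drive 2: place 19 GB, 13 GB left
drive 3: place 20 GB, 12 GB left
drive 2: place 3 GB, 10 GB left
drive 3: place 6 GB, 6 GB left
drive 4: place 18 GB, 14 GB left
drive 4: place 8 GB, 6 GB left
drive 2: place 2 GB, 8 GB left
drive 1: place 5 GB, 4 GB left
drive 5: place 18 GB, 14 GB left
drive 6: place 22 GB, 10 GB left
drive 7: place 22 GB, 10 GB left
Final drives: [23,5] [19,3,2] [20,6] [18,8] [18] [22] [22].

7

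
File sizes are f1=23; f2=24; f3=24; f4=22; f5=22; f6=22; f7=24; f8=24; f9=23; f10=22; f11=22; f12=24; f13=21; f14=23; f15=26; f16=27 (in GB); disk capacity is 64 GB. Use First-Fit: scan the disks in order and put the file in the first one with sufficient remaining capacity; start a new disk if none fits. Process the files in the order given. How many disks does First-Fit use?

8 disks

f1 (23 GB) → disk 1 (remaining 41 GB)
f2 (24 GB) → disk 1 (remaining 17 GB)
f3 (24 GB) → disk 2 (remaining 40 GB)
f4 (22 GB) → disk 2 (remaining 18 GB)
f5 (22 GB) → disk 3 (remaining 42 GB)
f6 (22 GB) → disk 3 (remaining 20 GB)
f7 (24 GB) → disk 4 (remaining 40 GB)
f8 (24 GB) → disk 4 (remaining 16 GB)
f9 (23 GB) → disk 5 (remaining 41 GB)
f10 (22 GB) → disk 5 (remaining 19 GB)
f11 (22 GB) → disk 6 (remaining 42 GB)
f12 (24 GB) → disk 6 (remaining 18 GB)
f13 (21 GB) → disk 7 (remaining 43 GB)
f14 (23 GB) → disk 7 (remaining 20 GB)
f15 (26 GB) → disk 8 (remaining 38 GB)
f16 (27 GB) → disk 8 (remaining 11 GB)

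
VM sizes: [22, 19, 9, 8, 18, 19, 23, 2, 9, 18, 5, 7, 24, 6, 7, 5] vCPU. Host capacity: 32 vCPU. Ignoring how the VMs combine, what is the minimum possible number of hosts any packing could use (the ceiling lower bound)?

7 hosts

Total size = 22 + 19 + 9 + 8 + 18 + 19 + 23 + 2 + 9 + 18 + 5 + 7 + 24 + 6 + 7 + 5 = 201 vCPU.
⌈201 / 32⌉ = 7.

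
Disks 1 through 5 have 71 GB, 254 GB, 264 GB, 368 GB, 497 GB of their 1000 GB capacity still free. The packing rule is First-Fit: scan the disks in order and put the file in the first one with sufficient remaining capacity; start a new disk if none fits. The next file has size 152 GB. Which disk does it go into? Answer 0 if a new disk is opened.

2

Disks with room: disk 2 (254 GB), disk 3 (264 GB), disk 4 (368 GB), disk 5 (497 GB).
The first with room is disk 2.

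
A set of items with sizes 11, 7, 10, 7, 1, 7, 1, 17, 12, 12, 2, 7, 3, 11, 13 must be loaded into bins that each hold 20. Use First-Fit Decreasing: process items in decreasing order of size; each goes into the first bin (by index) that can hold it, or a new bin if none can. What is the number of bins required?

Sorted descending: 17, 13, 12, 12, 11, 11, 10, 7, 7, 7, 7, 3, 2, 1, 1.
17 → bin 1 (remaining 3)
13 → bin 2 (remaining 7)
12 → bin 3 (remaining 8)
12 → bin 4 (remaining 8)
11 → bin 5 (remaining 9)
11 → bin 6 (remaining 9)
10 → bin 7 (remaining 10)
7 → bin 2 (remaining 0)
7 → bin 3 (remaining 1)
7 → bin 4 (remaining 1)
7 → bin 5 (remaining 2)
3 → bin 1 (remaining 0)
2 → bin 5 (remaining 0)
1 → bin 3 (remaining 0)
1 → bin 4 (remaining 0)

7 bins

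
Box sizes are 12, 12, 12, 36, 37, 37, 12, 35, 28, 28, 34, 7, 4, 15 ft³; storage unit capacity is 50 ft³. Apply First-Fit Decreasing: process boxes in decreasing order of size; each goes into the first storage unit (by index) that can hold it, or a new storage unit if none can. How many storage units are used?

7

Sorted descending: 37, 37, 36, 35, 34, 28, 28, 15, 12, 12, 12, 12, 7, 4.
Put 37 ft³ in storage unit 1; 13 ft³ remain.
Put 37 ft³ in storage unit 2; 13 ft³ remain.
Put 36 ft³ in storage unit 3; 14 ft³ remain.
Put 35 ft³ in storage unit 4; 15 ft³ remain.
Put 34 ft³ in storage unit 5; 16 ft³ remain.
Put 28 ft³ in storage unit 6; 22 ft³ remain.
Put 28 ft³ in storage unit 7; 22 ft³ remain.
Put 15 ft³ in storage unit 4; 0 ft³ remain.
Put 12 ft³ in storage unit 1; 1 ft³ remain.
Put 12 ft³ in storage unit 2; 1 ft³ remain.
Put 12 ft³ in storage unit 3; 2 ft³ remain.
Put 12 ft³ in storage unit 5; 4 ft³ remain.
Put 7 ft³ in storage unit 6; 15 ft³ remain.
Put 4 ft³ in storage unit 5; 0 ft³ remain.
Final storage units: [37,12] [37,12] [36,12] [35,15] [34,12,4] [28,7] [28].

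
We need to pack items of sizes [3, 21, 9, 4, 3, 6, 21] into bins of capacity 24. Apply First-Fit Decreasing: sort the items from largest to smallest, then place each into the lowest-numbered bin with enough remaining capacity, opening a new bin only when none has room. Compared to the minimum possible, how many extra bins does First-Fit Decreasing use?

First-Fit Decreasing: [21,3] [21,3] [9,6,4] → 3 bins.
Total size 67; any packing needs at least ⌈67/24⌉ = 3 bins.
So 3 is already optimal.

0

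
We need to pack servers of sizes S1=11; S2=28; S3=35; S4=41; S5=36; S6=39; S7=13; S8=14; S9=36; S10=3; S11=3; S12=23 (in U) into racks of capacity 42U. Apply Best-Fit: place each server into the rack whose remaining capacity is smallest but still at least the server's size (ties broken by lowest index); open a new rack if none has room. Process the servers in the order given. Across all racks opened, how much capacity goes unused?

54

Put S1 (11U) in rack 1; 31U remain.
Put S2 (28U) in rack 1; 3U remain.
Put S3 (35U) in rack 2; 7U remain.
Put S4 (41U) in rack 3; 1U remain.
Put S5 (36U) in rack 4; 6U remain.
Put S6 (39U) in rack 5; 3U remain.
Put S7 (13U) in rack 6; 29U remain.
Put S8 (14U) in rack 6; 15U remain.
Put S9 (36U) in rack 7; 6U remain.
Put S10 (3U) in rack 1; 0U remain.
Put S11 (3U) in rack 5; 0U remain.
Put S12 (23U) in rack 8; 19U remain.
8 racks × 42U = 336U; used 282U; unused 54U.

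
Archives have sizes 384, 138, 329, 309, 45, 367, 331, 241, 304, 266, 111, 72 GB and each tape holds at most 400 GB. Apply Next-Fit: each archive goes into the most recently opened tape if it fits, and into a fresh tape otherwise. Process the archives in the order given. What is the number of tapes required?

Put 384 GB in tape 1; 16 GB remain.
Put 138 GB in tape 2; 262 GB remain.
Put 329 GB in tape 3; 71 GB remain.
Put 309 GB in tape 4; 91 GB remain.
Put 45 GB in tape 4; 46 GB remain.
Put 367 GB in tape 5; 33 GB remain.
Put 331 GB in tape 6; 69 GB remain.
Put 241 GB in tape 7; 159 GB remain.
Put 304 GB in tape 8; 96 GB remain.
Put 266 GB in tape 9; 134 GB remain.
Put 111 GB in tape 9; 23 GB remain.
Put 72 GB in tape 10; 328 GB remain.

10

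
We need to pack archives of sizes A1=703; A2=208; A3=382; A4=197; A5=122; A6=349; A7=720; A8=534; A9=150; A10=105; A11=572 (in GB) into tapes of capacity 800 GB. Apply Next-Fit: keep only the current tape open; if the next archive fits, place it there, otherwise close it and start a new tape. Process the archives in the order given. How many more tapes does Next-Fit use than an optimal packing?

0

Next-Fit: [703] [208,382,197] [122,349] [720] [534,150,105] [572] → 6 tapes.
Total size 4042 GB; any packing needs at least ⌈4042/800⌉ = 6 tapes.
So 6 is already optimal.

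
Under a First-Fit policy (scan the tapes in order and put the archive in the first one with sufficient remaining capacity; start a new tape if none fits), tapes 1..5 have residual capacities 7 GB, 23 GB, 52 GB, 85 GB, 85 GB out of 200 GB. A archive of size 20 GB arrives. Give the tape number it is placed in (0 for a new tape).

Tapes with room: tape 2 (23 GB), tape 3 (52 GB), tape 4 (85 GB), tape 5 (85 GB).
The first with room is tape 2.

2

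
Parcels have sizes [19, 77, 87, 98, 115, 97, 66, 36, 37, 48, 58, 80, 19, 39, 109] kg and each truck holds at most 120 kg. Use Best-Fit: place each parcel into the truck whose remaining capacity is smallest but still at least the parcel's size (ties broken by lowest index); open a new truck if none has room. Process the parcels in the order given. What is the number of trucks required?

truck 1: place 19 kg, 101 kg left
truck 1: place 77 kg, 24 kg left
truck 2: place 87 kg, 33 kg left
truck 3: place 98 kg, 22 kg left
truck 4: place 115 kg, 5 kg left
truck 5: place 97 kg, 23 kg left
truck 6: place 66 kg, 54 kg left
truck 6: place 36 kg, 18 kg left
truck 7: place 37 kg, 83 kg left
truck 7: place 48 kg, 35 kg left
truck 8: place 58 kg, 62 kg left
truck 9: place 80 kg, 40 kg left
truck 3: place 19 kg, 3 kg left
truck 9: place 39 kg, 1 kg left
truck 10: place 109 kg, 11 kg left
Final trucks: [19,77] [87] [98,19] [115] [97] [66,36] [37,48] [58] [80,39] [109].

10 trucks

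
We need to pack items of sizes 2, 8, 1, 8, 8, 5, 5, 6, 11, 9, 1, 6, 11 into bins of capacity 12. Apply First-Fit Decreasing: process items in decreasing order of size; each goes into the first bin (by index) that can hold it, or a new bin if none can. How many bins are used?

Sorted descending: 11, 11, 9, 8, 8, 8, 6, 6, 5, 5, 2, 1, 1.
Put 11 in bin 1; 1 remain.
Put 11 in bin 2; 1 remain.
Put 9 in bin 3; 3 remain.
Put 8 in bin 4; 4 remain.
Put 8 in bin 5; 4 remain.
Put 8 in bin 6; 4 remain.
Put 6 in bin 7; 6 remain.
Put 6 in bin 7; 0 remain.
Put 5 in bin 8; 7 remain.
Put 5 in bin 8; 2 remain.
Put 2 in bin 3; 1 remain.
Put 1 in bin 1; 0 remain.
Put 1 in bin 2; 0 remain.
Final bins: [11,1] [11,1] [9,2] [8] [8] [8] [6,6] [5,5].

8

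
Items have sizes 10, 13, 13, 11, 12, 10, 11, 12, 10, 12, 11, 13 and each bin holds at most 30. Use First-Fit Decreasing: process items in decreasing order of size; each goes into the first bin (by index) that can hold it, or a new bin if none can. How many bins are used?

Sorted descending: 13, 13, 13, 12, 12, 12, 11, 11, 11, 10, 10, 10.
bin 1: place 13, 17 left
bin 1: place 13, 4 left
bin 2: place 13, 17 left
bin 2: place 12, 5 left
bin 3: place 12, 18 left
bin 3: place 12, 6 left
bin 4: place 11, 19 left
bin 4: place 11, 8 left
bin 5: place 11, 19 left
bin 5: place 10, 9 left
bin 6: place 10, 20 left
bin 6: place 10, 10 left
Final bins: [13,13] [13,12] [12,12] [11,11] [11,10] [10,10].

6 bins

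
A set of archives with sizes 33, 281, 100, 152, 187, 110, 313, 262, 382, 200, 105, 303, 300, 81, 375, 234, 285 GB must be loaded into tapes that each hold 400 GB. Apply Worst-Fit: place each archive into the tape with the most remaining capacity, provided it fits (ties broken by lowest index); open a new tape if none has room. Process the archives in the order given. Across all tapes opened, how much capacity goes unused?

1097

Put 33 GB in tape 1; 367 GB remain.
Put 281 GB in tape 1; 86 GB remain.
Put 100 GB in tape 2; 300 GB remain.
Put 152 GB in tape 2; 148 GB remain.
Put 187 GB in tape 3; 213 GB remain.
Put 110 GB in tape 3; 103 GB remain.
Put 313 GB in tape 4; 87 GB remain.
Put 262 GB in tape 5; 138 GB remain.
Put 382 GB in tape 6; 18 GB remain.
Put 200 GB in tape 7; 200 GB remain.
Put 105 GB in tape 7; 95 GB remain.
Put 303 GB in tape 8; 97 GB remain.
Put 300 GB in tape 9; 100 GB remain.
Put 81 GB in tape 2; 67 GB remain.
Put 375 GB in tape 10; 25 GB remain.
Put 234 GB in tape 11; 166 GB remain.
Put 285 GB in tape 12; 115 GB remain.
12 tapes × 400 GB = 4800 GB; used 3703 GB; unused 1097 GB.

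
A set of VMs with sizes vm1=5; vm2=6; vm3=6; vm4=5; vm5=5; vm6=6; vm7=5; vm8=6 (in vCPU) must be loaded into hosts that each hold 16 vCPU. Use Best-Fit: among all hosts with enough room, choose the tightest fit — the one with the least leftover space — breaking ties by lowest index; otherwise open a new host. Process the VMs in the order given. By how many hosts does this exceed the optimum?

Best-Fit: [5,6,5] [6,5,5] [6,6] → 3 hosts.
Total size 44 vCPU; any packing needs at least ⌈44/16⌉ = 3 hosts.
So 3 is already optimal.

0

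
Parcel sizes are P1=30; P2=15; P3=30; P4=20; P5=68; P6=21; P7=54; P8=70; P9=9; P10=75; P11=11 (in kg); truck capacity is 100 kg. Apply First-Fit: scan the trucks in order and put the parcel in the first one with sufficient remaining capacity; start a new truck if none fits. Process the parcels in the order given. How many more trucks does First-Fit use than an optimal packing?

First-Fit: [30,15,30,20] [68,21,9] [54,11] [70] [75] → 5 trucks.
Total size 403 kg; any packing needs at least ⌈403/100⌉ = 5 trucks.
So 5 is already optimal.

0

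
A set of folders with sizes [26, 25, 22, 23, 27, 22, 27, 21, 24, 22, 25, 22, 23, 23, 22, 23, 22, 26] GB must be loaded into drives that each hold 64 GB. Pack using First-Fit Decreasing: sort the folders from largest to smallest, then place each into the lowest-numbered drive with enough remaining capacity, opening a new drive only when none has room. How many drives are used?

9 drives

Sorted descending: 27, 27, 26, 26, 25, 25, 24, 23, 23, 23, 23, 22, 22, 22, 22, 22, 22, 21.
Put 27 GB in drive 1; 37 GB remain.
Put 27 GB in drive 1; 10 GB remain.
Put 26 GB in drive 2; 38 GB remain.
Put 26 GB in drive 2; 12 GB remain.
Put 25 GB in drive 3; 39 GB remain.
Put 25 GB in drive 3; 14 GB remain.
Put 24 GB in drive 4; 40 GB remain.
Put 23 GB in drive 4; 17 GB remain.
Put 23 GB in drive 5; 41 GB remain.
Put 23 GB in drive 5; 18 GB remain.
Put 23 GB in drive 6; 41 GB remain.
Put 22 GB in drive 6; 19 GB remain.
Put 22 GB in drive 7; 42 GB remain.
Put 22 GB in drive 7; 20 GB remain.
Put 22 GB in drive 8; 42 GB remain.
Put 22 GB in drive 8; 20 GB remain.
Put 22 GB in drive 9; 42 GB remain.
Put 21 GB in drive 9; 21 GB remain.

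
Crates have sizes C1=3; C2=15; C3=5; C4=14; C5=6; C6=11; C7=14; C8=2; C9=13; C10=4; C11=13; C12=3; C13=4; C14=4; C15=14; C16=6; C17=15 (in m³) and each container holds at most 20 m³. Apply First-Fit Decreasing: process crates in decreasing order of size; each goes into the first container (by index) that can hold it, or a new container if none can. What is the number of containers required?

Sorted descending: 15, 15, 14, 14, 14, 13, 13, 11, 6, 6, 5, 4, 4, 4, 3, 3, 2.
container 1: place 15 m³, 5 m³ left
container 2: place 15 m³, 5 m³ left
container 3: place 14 m³, 6 m³ left
container 4: place 14 m³, 6 m³ left
container 5: place 14 m³, 6 m³ left
container 6: place 13 m³, 7 m³ left
container 7: place 13 m³, 7 m³ left
container 8: place 11 m³, 9 m³ left
container 3: place 6 m³, 0 m³ left
container 4: place 6 m³, 0 m³ left
container 1: place 5 m³, 0 m³ left
container 2: place 4 m³, 1 m³ left
container 5: place 4 m³, 2 m³ left
container 6: place 4 m³, 3 m³ left
container 6: place 3 m³, 0 m³ left
container 7: place 3 m³, 4 m³ left
container 5: place 2 m³, 0 m³ left
Final containers: [15,5] [15,4] [14,6] [14,6] [14,4,2] [13,4,3] [13,3] [11].

8 containers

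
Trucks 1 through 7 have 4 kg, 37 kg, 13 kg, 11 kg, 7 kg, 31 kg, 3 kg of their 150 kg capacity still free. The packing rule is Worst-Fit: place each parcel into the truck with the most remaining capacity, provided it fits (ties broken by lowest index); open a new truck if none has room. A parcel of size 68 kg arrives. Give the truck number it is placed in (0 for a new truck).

0

No truck has ≥ 68 kg free, so a new truck is opened.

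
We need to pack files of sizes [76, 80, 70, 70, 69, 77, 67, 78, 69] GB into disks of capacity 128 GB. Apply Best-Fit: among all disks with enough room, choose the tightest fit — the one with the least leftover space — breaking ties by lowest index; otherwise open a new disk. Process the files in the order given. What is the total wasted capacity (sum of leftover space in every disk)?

496

Put 76 GB in disk 1; 52 GB remain.
Put 80 GB in disk 2; 48 GB remain.
Put 70 GB in disk 3; 58 GB remain.
Put 70 GB in disk 4; 58 GB remain.
Put 69 GB in disk 5; 59 GB remain.
Put 77 GB in disk 6; 51 GB remain.
Put 67 GB in disk 7; 61 GB remain.
Put 78 GB in disk 8; 50 GB remain.
Put 69 GB in disk 9; 59 GB remain.
9 disks × 128 GB = 1152 GB; used 656 GB; unused 496 GB.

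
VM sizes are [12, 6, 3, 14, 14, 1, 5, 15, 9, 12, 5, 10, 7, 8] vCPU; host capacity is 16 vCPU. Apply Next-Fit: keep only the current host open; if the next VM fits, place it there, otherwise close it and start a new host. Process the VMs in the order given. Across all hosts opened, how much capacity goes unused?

Put 12 vCPU in host 1; 4 vCPU remain.
Put 6 vCPU in host 2; 10 vCPU remain.
Put 3 vCPU in host 2; 7 vCPU remain.
Put 14 vCPU in host 3; 2 vCPU remain.
Put 14 vCPU in host 4; 2 vCPU remain.
Put 1 vCPU in host 4; 1 vCPU remain.
Put 5 vCPU in host 5; 11 vCPU remain.
Put 15 vCPU in host 6; 1 vCPU remain.
Put 9 vCPU in host 7; 7 vCPU remain.
Put 12 vCPU in host 8; 4 vCPU remain.
Put 5 vCPU in host 9; 11 vCPU remain.
Put 10 vCPU in host 9; 1 vCPU remain.
Put 7 vCPU in host 10; 9 vCPU remain.
Put 8 vCPU in host 10; 1 vCPU remain.
10 hosts × 16 vCPU = 160 vCPU; used 121 vCPU; unused 39 vCPU.

39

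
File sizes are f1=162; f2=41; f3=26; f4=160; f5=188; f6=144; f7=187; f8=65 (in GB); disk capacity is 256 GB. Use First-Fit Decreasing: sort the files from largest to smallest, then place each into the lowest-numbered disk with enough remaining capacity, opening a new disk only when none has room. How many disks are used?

Sorted descending: 188, 187, 162, 160, 144, 65, 41, 26.
Put 188 GB in disk 1; 68 GB remain.
Put 187 GB in disk 2; 69 GB remain.
Put 162 GB in disk 3; 94 GB remain.
Put 160 GB in disk 4; 96 GB remain.
Put 144 GB in disk 5; 112 GB remain.
Put 65 GB in disk 1; 3 GB remain.
Put 41 GB in disk 2; 28 GB remain.
Put 26 GB in disk 2; 2 GB remain.
Final disks: [188,65] [187,41,26] [162] [160] [144].

5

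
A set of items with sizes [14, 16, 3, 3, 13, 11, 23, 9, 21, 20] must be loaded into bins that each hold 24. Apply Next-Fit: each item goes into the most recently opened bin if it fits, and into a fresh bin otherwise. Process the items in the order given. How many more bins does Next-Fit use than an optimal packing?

1

Next-Fit: [14] [16,3,3] [13,11] [23] [9] [21] [20] → 7 bins.
Total size 133; any packing needs at least ⌈133/24⌉ = 6 bins.
An optimal packing achieves that bound: [23] [21,3] [20,3] [16] [14,9] [13,11] → 6 bins.
Excess: 7 − 6 = 1.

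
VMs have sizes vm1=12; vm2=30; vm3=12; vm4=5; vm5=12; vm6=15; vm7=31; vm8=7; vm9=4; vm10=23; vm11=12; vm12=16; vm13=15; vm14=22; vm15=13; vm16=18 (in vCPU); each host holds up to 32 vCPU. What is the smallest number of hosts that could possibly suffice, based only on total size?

8

Total size = 12 + 30 + 12 + 5 + 12 + 15 + 31 + 7 + 4 + 23 + 12 + 16 + 15 + 22 + 13 + 18 = 247 vCPU.
⌈247 / 32⌉ = 8.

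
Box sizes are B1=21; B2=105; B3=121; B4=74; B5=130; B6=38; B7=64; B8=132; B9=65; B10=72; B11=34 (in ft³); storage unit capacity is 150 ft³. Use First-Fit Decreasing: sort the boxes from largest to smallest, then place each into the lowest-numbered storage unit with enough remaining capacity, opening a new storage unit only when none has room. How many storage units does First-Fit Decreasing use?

7

Sorted descending: 132, 130, 121, 105, 74, 72, 65, 64, 38, 34, 21.
132 ft³ → storage unit 1 (remaining 18 ft³)
130 ft³ → storage unit 2 (remaining 20 ft³)
121 ft³ → storage unit 3 (remaining 29 ft³)
105 ft³ → storage unit 4 (remaining 45 ft³)
74 ft³ → storage unit 5 (remaining 76 ft³)
72 ft³ → storage unit 5 (remaining 4 ft³)
65 ft³ → storage unit 6 (remaining 85 ft³)
64 ft³ → storage unit 6 (remaining 21 ft³)
38 ft³ → storage unit 4 (remaining 7 ft³)
34 ft³ → storage unit 7 (remaining 116 ft³)
21 ft³ → storage unit 3 (remaining 8 ft³)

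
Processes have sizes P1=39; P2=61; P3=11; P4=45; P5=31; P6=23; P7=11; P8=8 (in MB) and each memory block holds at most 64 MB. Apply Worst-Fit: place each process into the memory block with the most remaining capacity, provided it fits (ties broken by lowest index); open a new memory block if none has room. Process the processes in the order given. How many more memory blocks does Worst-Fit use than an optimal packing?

Worst-Fit: [39,11,8] [61] [45,11] [31,23] → 4 memory blocks.
Total size 229 MB; any packing needs at least ⌈229/64⌉ = 4 memory blocks.
So 4 is already optimal.

0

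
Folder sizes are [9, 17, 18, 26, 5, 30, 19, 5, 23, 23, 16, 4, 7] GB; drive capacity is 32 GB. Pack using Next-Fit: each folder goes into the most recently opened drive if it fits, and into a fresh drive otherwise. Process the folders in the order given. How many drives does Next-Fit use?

Put 9 GB in drive 1; 23 GB remain.
Put 17 GB in drive 1; 6 GB remain.
Put 18 GB in drive 2; 14 GB remain.
Put 26 GB in drive 3; 6 GB remain.
Put 5 GB in drive 3; 1 GB remain.
Put 30 GB in drive 4; 2 GB remain.
Put 19 GB in drive 5; 13 GB remain.
Put 5 GB in drive 5; 8 GB remain.
Put 23 GB in drive 6; 9 GB remain.
Put 23 GB in drive 7; 9 GB remain.
Put 16 GB in drive 8; 16 GB remain.
Put 4 GB in drive 8; 12 GB remain.
Put 7 GB in drive 8; 5 GB remain.
Final drives: [9,17] [18] [26,5] [30] [19,5] [23] [23] [16,4,7].

8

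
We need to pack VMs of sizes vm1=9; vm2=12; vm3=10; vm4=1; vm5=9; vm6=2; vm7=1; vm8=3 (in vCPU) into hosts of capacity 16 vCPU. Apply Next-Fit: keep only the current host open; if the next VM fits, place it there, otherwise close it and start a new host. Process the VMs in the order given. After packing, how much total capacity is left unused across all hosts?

vm1 (9 vCPU) → host 1 (remaining 7 vCPU)
vm2 (12 vCPU) → host 2 (remaining 4 vCPU)
vm3 (10 vCPU) → host 3 (remaining 6 vCPU)
vm4 (1 vCPU) → host 3 (remaining 5 vCPU)
vm5 (9 vCPU) → host 4 (remaining 7 vCPU)
vm6 (2 vCPU) → host 4 (remaining 5 vCPU)
vm7 (1 vCPU) → host 4 (remaining 4 vCPU)
vm8 (3 vCPU) → host 4 (remaining 1 vCPU)
4 hosts × 16 vCPU = 64 vCPU; used 47 vCPU; unused 17 vCPU.

17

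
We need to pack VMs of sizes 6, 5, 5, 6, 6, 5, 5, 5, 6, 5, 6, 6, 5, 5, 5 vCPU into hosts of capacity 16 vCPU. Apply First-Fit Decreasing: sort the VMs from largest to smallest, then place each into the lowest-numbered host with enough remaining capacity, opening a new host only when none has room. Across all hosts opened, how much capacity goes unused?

15

Sorted descending: 6, 6, 6, 6, 6, 6, 5, 5, 5, 5, 5, 5, 5, 5, 5.
host 1: place 6 vCPU, 10 vCPU left
host 1: place 6 vCPU, 4 vCPU left
host 2: place 6 vCPU, 10 vCPU left
host 2: place 6 vCPU, 4 vCPU left
host 3: place 6 vCPU, 10 vCPU left
host 3: place 6 vCPU, 4 vCPU left
host 4: place 5 vCPU, 11 vCPU left
host 4: place 5 vCPU, 6 vCPU left
host 4: place 5 vCPU, 1 vCPU left
host 5: place 5 vCPU, 11 vCPU left
host 5: place 5 vCPU, 6 vCPU left
host 5: place 5 vCPU, 1 vCPU left
host 6: place 5 vCPU, 11 vCPU left
host 6: place 5 vCPU, 6 vCPU left
host 6: place 5 vCPU, 1 vCPU left
6 hosts × 16 vCPU = 96 vCPU; used 81 vCPU; unused 15 vCPU.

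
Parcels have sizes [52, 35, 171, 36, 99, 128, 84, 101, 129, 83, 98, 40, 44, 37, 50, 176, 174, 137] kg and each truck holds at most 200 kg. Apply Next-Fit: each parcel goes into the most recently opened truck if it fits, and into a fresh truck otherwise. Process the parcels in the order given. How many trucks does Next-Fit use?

11 trucks

52 kg → truck 1 (remaining 148 kg)
35 kg → truck 1 (remaining 113 kg)
171 kg → truck 2 (remaining 29 kg)
36 kg → truck 3 (remaining 164 kg)
99 kg → truck 3 (remaining 65 kg)
128 kg → truck 4 (remaining 72 kg)
84 kg → truck 5 (remaining 116 kg)
101 kg → truck 5 (remaining 15 kg)
129 kg → truck 6 (remaining 71 kg)
83 kg → truck 7 (remaining 117 kg)
98 kg → truck 7 (remaining 19 kg)
40 kg → truck 8 (remaining 160 kg)
44 kg → truck 8 (remaining 116 kg)
37 kg → truck 8 (remaining 79 kg)
50 kg → truck 8 (remaining 29 kg)
176 kg → truck 9 (remaining 24 kg)
174 kg → truck 10 (remaining 26 kg)
137 kg → truck 11 (remaining 63 kg)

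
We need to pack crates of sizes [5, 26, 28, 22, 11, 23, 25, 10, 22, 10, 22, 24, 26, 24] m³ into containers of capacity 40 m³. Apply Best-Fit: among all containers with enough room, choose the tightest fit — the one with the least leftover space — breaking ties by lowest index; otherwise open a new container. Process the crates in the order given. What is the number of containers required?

10

container 1: place 5 m³, 35 m³ left
container 1: place 26 m³, 9 m³ left
container 2: place 28 m³, 12 m³ left
container 3: place 22 m³, 18 m³ left
container 2: place 11 m³, 1 m³ left
container 4: place 23 m³, 17 m³ left
container 5: place 25 m³, 15 m³ left
container 5: place 10 m³, 5 m³ left
container 6: place 22 m³, 18 m³ left
container 4: place 10 m³, 7 m³ left
container 7: place 22 m³, 18 m³ left
container 8: place 24 m³, 16 m³ left
container 9: place 26 m³, 14 m³ left
container 10: place 24 m³, 16 m³ left
Final containers: [5,26] [28,11] [22] [23,10] [25,10] [22] [22] [24] [26] [24].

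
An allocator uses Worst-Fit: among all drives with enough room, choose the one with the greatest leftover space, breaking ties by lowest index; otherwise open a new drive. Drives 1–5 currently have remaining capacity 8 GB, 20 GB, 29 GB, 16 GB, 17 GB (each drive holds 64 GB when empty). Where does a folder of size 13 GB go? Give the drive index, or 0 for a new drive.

Drives with room: drive 2 (20 GB), drive 3 (29 GB), drive 4 (16 GB), drive 5 (17 GB).
Most room is drive 3 with 29 GB free.

3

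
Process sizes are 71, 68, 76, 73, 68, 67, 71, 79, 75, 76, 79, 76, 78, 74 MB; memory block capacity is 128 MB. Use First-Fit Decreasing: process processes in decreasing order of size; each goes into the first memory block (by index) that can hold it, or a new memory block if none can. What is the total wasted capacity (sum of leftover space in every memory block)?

761

Sorted descending: 79, 79, 78, 76, 76, 76, 75, 74, 73, 71, 71, 68, 68, 67.
Put 79 MB in memory block 1; 49 MB remain.
Put 79 MB in memory block 2; 49 MB remain.
Put 78 MB in memory block 3; 50 MB remain.
Put 76 MB in memory block 4; 52 MB remain.
Put 76 MB in memory block 5; 52 MB remain.
Put 76 MB in memory block 6; 52 MB remain.
Put 75 MB in memory block 7; 53 MB remain.
Put 74 MB in memory block 8; 54 MB remain.
Put 73 MB in memory block 9; 55 MB remain.
Put 71 MB in memory block 10; 57 MB remain.
Put 71 MB in memory block 11; 57 MB remain.
Put 68 MB in memory block 12; 60 MB remain.
Put 68 MB in memory block 13; 60 MB remain.
Put 67 MB in memory block 14; 61 MB remain.
14 memory blocks × 128 MB = 1792 MB; used 1031 MB; unused 761 MB.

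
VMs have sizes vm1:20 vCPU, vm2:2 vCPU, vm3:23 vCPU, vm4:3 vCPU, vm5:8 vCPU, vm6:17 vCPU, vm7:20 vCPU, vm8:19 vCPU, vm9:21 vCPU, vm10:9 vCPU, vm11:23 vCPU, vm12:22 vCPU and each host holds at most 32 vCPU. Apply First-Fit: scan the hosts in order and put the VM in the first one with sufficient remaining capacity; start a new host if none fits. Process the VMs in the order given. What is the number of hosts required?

8

host 1: place vm1 (20 vCPU), 12 vCPU left
host 1: place vm2 (2 vCPU), 10 vCPU left
host 2: place vm3 (23 vCPU), 9 vCPU left
host 1: place vm4 (3 vCPU), 7 vCPU left
host 2: place vm5 (8 vCPU), 1 vCPU left
host 3: place vm6 (17 vCPU), 15 vCPU left
host 4: place vm7 (20 vCPU), 12 vCPU left
host 5: place vm8 (19 vCPU), 13 vCPU left
host 6: place vm9 (21 vCPU), 11 vCPU left
host 3: place vm10 (9 vCPU), 6 vCPU left
host 7: place vm11 (23 vCPU), 9 vCPU left
host 8: place vm12 (22 vCPU), 10 vCPU left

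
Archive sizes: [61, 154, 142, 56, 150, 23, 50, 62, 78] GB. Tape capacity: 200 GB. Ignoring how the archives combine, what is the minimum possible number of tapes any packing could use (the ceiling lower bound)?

4 tapes

Total size = 61 + 154 + 142 + 56 + 150 + 23 + 50 + 62 + 78 = 776 GB.
⌈776 / 200⌉ = 4.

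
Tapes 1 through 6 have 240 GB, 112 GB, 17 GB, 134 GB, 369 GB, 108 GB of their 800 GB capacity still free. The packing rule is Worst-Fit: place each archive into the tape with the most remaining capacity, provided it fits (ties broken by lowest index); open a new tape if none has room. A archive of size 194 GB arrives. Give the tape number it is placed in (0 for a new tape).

5

Tapes with room: tape 1 (240 GB), tape 5 (369 GB).
Most room is tape 5 with 369 GB free.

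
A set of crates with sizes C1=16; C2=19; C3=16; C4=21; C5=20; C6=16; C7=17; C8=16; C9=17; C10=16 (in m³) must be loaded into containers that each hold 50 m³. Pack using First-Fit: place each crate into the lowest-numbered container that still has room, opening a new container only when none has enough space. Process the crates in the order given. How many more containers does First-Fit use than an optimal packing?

1

First-Fit: [16,19] [16,21] [20,16] [17,16,17] [16] → 5 containers.
Total size 174 m³; any packing needs at least ⌈174/50⌉ = 4 containers.
An optimal packing achieves that bound: [21,20] [19,17] [17,16,16] [16,16,16] → 4 containers.
Excess: 5 − 4 = 1.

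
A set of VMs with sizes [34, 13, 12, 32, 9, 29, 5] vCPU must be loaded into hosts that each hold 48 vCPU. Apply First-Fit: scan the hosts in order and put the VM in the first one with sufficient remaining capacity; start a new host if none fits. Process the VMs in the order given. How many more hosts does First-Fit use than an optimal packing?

0

First-Fit: [34,13] [12,32] [9,29,5] → 3 hosts.
Total size 134 vCPU; any packing needs at least ⌈134/48⌉ = 3 hosts.
So 3 is already optimal.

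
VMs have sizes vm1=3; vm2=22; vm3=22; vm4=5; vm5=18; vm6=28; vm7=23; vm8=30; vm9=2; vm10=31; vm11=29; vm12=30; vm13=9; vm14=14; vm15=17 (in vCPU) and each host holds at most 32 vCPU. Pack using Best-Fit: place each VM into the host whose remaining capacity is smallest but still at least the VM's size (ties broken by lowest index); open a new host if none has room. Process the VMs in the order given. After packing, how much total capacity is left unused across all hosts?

vm1 (3 vCPU) → host 1 (remaining 29 vCPU)
vm2 (22 vCPU) → host 1 (remaining 7 vCPU)
vm3 (22 vCPU) → host 2 (remaining 10 vCPU)
vm4 (5 vCPU) → host 1 (remaining 2 vCPU)
vm5 (18 vCPU) → host 3 (remaining 14 vCPU)
vm6 (28 vCPU) → host 4 (remaining 4 vCPU)
vm7 (23 vCPU) → host 5 (remaining 9 vCPU)
vm8 (30 vCPU) → host 6 (remaining 2 vCPU)
vm9 (2 vCPU) → host 1 (remaining 0 vCPU)
vm10 (31 vCPU) → host 7 (remaining 1 vCPU)
vm11 (29 vCPU) → host 8 (remaining 3 vCPU)
vm12 (30 vCPU) → host 9 (remaining 2 vCPU)
vm13 (9 vCPU) → host 5 (remaining 0 vCPU)
vm14 (14 vCPU) → host 3 (remaining 0 vCPU)
vm15 (17 vCPU) → host 10 (remaining 15 vCPU)
10 hosts × 32 vCPU = 320 vCPU; used 283 vCPU; unused 37 vCPU.

37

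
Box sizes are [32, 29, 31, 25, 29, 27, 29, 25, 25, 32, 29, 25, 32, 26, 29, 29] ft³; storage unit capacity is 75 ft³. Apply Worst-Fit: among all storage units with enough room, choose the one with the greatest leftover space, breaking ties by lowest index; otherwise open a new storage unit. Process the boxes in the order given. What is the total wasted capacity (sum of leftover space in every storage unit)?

Put 32 ft³ in storage unit 1; 43 ft³ remain.
Put 29 ft³ in storage unit 1; 14 ft³ remain.
Put 31 ft³ in storage unit 2; 44 ft³ remain.
Put 25 ft³ in storage unit 2; 19 ft³ remain.
Put 29 ft³ in storage unit 3; 46 ft³ remain.
Put 27 ft³ in storage unit 3; 19 ft³ remain.
Put 29 ft³ in storage unit 4; 46 ft³ remain.
Put 25 ft³ in storage unit 4; 21 ft³ remain.
Put 25 ft³ in storage unit 5; 50 ft³ remain.
Put 32 ft³ in storage unit 5; 18 ft³ remain.
Put 29 ft³ in storage unit 6; 46 ft³ remain.
Put 25 ft³ in storage unit 6; 21 ft³ remain.
Put 32 ft³ in storage unit 7; 43 ft³ remain.
Put 26 ft³ in storage unit 7; 17 ft³ remain.
Put 29 ft³ in storage unit 8; 46 ft³ remain.
Put 29 ft³ in storage unit 8; 17 ft³ remain.
8 storage units × 75 ft³ = 600 ft³; used 454 ft³; unused 146 ft³.

146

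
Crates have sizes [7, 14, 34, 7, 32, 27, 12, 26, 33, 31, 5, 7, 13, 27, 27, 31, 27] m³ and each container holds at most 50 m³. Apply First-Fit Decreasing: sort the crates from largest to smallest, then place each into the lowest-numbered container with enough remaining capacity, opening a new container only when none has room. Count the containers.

10 containers

Sorted descending: 34, 33, 32, 31, 31, 27, 27, 27, 27, 26, 14, 13, 12, 7, 7, 7, 5.
container 1: place 34 m³, 16 m³ left
container 2: place 33 m³, 17 m³ left
container 3: place 32 m³, 18 m³ left
container 4: place 31 m³, 19 m³ left
container 5: place 31 m³, 19 m³ left
container 6: place 27 m³, 23 m³ left
container 7: place 27 m³, 23 m³ left
container 8: place 27 m³, 23 m³ left
container 9: place 27 m³, 23 m³ left
container 10: place 26 m³, 24 m³ left
container 1: place 14 m³, 2 m³ left
container 2: place 13 m³, 4 m³ left
container 3: place 12 m³, 6 m³ left
container 4: place 7 m³, 12 m³ left
container 4: place 7 m³, 5 m³ left
container 5: place 7 m³, 12 m³ left
container 3: place 5 m³, 1 m³ left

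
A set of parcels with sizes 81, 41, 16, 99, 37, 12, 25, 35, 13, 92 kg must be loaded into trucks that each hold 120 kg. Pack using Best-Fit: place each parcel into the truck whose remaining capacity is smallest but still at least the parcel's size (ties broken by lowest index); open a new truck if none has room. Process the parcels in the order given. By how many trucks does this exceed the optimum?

1

Best-Fit: [81,16] [41,37,25,13] [99,12] [35] [92] → 5 trucks.
Total size 451 kg; any packing needs at least ⌈451/120⌉ = 4 trucks.
An optimal packing achieves that bound: [99,16] [92,25] [81,37] [41,35,13,12] → 4 trucks.
Excess: 5 − 4 = 1.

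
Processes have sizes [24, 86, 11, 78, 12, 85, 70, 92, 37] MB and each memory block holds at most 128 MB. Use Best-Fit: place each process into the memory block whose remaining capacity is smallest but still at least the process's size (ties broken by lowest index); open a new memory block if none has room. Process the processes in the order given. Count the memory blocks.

24 MB → memory block 1 (remaining 104 MB)
86 MB → memory block 1 (remaining 18 MB)
11 MB → memory block 1 (remaining 7 MB)
78 MB → memory block 2 (remaining 50 MB)
12 MB → memory block 2 (remaining 38 MB)
85 MB → memory block 3 (remaining 43 MB)
70 MB → memory block 4 (remaining 58 MB)
92 MB → memory block 5 (remaining 36 MB)
37 MB → memory block 2 (remaining 1 MB)
Final memory blocks: [24,86,11] [78,12,37] [85] [70] [92].

5 memory blocks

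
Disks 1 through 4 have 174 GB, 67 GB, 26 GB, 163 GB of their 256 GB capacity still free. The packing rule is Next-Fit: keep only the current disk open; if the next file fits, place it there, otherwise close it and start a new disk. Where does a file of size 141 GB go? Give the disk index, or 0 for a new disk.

4

Next-Fit only looks at disk 4, which has 163 GB free.
141 GB fits there.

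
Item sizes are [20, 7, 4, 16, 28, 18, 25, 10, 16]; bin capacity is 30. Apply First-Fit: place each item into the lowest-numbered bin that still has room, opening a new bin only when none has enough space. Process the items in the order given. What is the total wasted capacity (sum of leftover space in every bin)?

Put 20 in bin 1; 10 remain.
Put 7 in bin 1; 3 remain.
Put 4 in bin 2; 26 remain.
Put 16 in bin 2; 10 remain.
Put 28 in bin 3; 2 remain.
Put 18 in bin 4; 12 remain.
Put 25 in bin 5; 5 remain.
Put 10 in bin 2; 0 remain.
Put 16 in bin 6; 14 remain.
6 bins × 30 = 180; used 144; unused 36.

36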